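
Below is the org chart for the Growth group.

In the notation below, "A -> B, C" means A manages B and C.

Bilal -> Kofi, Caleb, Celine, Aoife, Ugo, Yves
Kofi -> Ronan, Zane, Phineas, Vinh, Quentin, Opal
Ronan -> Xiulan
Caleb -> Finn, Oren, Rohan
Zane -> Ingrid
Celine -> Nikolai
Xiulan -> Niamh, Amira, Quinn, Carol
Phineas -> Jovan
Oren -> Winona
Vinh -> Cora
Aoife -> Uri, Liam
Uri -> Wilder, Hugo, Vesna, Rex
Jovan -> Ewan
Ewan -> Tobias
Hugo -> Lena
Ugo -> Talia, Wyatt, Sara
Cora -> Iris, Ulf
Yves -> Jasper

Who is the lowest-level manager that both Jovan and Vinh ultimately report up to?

Kofi

Jovan's chain of managers is Phineas, Kofi, Bilal. Vinh's chain of managers is Kofi, Bilal. The first manager that appears in both chains is Kofi.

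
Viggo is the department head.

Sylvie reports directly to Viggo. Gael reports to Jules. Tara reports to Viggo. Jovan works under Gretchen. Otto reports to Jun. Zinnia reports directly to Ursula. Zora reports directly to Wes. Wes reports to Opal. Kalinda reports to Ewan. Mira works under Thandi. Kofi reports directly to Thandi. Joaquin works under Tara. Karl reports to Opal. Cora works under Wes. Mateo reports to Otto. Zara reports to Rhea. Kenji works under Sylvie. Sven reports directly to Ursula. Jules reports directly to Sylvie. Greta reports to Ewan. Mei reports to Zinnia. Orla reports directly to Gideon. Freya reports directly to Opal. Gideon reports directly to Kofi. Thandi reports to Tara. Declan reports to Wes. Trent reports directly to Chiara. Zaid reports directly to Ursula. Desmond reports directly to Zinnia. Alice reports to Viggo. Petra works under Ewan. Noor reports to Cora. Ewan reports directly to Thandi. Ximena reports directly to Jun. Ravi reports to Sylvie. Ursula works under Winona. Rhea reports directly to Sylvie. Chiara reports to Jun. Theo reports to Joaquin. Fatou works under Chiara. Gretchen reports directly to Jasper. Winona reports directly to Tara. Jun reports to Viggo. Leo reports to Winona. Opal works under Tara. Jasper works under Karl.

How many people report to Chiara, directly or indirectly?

Chiara directly manages Fatou, Trent. Fatou has no reports. Trent has no reports. So Chiara's organization is 2 direct reports plus everyone under them: 1 + 1 = 2.

2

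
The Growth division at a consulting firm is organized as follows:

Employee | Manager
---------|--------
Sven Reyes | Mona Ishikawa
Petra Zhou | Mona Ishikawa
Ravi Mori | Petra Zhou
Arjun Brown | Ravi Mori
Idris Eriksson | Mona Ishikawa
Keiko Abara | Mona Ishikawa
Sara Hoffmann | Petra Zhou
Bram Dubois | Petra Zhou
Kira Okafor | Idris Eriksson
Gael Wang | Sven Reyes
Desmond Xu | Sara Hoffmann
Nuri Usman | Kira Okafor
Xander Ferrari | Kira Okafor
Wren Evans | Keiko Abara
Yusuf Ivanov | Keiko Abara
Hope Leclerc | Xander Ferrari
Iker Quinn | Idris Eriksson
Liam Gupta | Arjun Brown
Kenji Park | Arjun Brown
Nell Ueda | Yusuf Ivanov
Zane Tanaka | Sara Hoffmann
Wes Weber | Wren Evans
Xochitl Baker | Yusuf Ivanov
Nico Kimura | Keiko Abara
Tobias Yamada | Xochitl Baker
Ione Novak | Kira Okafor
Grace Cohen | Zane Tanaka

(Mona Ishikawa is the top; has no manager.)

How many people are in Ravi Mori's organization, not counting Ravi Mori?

3

Ravi Mori directly manages Arjun Brown. Under Arjun Brown: Kenji Park, Liam Gupta (2). That's 3 in total.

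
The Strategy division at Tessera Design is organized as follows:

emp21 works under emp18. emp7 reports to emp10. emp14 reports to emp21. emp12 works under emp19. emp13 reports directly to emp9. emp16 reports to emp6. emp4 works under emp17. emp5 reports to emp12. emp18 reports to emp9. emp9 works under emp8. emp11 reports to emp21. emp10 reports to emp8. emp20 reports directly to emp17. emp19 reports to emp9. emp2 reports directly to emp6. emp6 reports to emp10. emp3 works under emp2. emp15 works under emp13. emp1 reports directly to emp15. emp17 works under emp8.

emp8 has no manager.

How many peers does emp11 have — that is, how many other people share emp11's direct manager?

emp11 reports to emp21. emp21's other direct reports are emp14 — 1 peer.

1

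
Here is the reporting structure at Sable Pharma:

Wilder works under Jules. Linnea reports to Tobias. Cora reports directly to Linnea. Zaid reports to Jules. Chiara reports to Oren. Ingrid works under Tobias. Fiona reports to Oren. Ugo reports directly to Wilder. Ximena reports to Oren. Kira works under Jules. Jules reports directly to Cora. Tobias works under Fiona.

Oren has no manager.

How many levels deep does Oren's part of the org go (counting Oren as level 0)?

7

The longest chain under Oren runs Oren → Fiona → Tobias → Linnea → Cora → Jules → Wilder → Ugo, which is 7 levels below Oren.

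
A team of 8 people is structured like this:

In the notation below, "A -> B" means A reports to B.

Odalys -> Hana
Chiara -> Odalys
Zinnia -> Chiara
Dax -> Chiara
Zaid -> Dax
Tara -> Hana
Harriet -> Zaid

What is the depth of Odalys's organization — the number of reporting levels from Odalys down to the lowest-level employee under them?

The longest chain under Odalys runs Odalys → Chiara → Dax → Zaid → Harriet, which is 4 levels below Odalys.

4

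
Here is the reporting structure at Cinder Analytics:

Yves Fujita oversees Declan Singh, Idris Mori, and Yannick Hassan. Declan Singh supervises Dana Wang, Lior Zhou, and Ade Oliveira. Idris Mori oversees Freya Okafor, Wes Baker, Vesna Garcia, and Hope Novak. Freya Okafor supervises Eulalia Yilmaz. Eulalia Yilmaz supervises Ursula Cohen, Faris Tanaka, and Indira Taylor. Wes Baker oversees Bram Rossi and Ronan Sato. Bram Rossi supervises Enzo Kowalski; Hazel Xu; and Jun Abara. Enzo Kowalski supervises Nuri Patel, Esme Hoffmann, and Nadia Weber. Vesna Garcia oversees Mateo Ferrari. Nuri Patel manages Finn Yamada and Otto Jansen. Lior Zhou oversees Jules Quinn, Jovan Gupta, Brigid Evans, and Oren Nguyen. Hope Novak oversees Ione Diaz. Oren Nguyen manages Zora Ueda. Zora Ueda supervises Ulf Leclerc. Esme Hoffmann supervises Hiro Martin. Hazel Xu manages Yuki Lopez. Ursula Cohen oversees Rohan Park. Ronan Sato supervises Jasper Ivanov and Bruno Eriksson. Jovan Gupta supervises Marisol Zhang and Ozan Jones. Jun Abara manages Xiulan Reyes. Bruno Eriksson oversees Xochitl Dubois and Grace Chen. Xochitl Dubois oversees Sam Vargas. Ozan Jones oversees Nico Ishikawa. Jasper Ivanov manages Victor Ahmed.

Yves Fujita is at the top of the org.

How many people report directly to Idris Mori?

Idris Mori directly manages Freya Okafor, Wes Baker, Vesna Garcia, Hope Novak. That is 4 direct reports.

4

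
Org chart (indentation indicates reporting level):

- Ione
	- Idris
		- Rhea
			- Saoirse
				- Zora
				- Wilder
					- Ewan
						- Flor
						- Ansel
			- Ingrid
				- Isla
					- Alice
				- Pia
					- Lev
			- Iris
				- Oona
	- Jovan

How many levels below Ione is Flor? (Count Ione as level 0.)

Chain from Flor up to Ione: Flor → Ewan → Wilder → Saoirse → Rhea → Idris → Ione. That is 6 steps up, so Flor is 6 levels below Ione.

6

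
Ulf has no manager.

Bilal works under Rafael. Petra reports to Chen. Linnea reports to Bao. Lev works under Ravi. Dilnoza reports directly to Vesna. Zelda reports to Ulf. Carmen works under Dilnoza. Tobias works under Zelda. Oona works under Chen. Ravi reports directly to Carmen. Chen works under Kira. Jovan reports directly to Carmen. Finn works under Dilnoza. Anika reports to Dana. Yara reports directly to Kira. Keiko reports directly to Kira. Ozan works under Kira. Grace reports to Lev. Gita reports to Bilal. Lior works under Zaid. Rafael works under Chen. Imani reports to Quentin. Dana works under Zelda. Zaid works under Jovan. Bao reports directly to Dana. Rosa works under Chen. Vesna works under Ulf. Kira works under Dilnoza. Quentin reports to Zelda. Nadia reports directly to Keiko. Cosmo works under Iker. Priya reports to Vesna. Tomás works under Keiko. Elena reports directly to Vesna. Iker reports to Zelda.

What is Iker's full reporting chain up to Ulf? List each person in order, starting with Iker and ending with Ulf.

Iker -> Zelda -> Ulf

Iker reports to Zelda. Zelda reports to Ulf. Ulf is at the top.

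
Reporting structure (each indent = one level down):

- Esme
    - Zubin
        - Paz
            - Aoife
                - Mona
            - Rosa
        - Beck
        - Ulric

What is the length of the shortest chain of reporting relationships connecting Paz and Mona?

2

Mona is in Paz's organization: the chain from Mona up to Paz is Mona → Aoife → Paz, which is 2 links.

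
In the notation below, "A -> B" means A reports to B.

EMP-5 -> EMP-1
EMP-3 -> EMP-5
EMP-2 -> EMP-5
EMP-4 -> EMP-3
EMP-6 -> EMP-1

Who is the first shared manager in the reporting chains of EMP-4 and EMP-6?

EMP-4's chain of managers is EMP-3, EMP-5, EMP-1. EMP-6's chain of managers is EMP-1. The first manager that appears in both chains is EMP-1.

EMP-1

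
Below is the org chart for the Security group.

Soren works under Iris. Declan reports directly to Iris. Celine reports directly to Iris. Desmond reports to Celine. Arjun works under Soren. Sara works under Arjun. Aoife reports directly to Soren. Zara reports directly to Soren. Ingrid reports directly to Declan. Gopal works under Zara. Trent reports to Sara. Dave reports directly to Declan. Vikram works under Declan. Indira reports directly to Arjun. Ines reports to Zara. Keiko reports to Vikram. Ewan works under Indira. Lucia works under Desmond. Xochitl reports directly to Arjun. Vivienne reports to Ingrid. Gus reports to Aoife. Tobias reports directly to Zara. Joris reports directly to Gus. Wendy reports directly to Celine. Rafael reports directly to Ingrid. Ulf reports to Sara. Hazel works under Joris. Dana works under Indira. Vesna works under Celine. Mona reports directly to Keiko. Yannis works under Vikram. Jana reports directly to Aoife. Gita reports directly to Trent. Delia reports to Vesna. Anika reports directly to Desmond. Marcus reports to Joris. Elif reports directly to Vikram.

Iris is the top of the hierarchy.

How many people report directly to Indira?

2

Indira directly manages Ewan, Dana. That is 2 direct reports.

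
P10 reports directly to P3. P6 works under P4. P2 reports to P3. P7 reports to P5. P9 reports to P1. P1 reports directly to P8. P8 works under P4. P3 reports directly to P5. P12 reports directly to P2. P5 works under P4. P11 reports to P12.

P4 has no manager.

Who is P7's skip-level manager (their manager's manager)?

P4

P7 reports to P5, and P5 reports to P4. So P7's skip-level manager is P4.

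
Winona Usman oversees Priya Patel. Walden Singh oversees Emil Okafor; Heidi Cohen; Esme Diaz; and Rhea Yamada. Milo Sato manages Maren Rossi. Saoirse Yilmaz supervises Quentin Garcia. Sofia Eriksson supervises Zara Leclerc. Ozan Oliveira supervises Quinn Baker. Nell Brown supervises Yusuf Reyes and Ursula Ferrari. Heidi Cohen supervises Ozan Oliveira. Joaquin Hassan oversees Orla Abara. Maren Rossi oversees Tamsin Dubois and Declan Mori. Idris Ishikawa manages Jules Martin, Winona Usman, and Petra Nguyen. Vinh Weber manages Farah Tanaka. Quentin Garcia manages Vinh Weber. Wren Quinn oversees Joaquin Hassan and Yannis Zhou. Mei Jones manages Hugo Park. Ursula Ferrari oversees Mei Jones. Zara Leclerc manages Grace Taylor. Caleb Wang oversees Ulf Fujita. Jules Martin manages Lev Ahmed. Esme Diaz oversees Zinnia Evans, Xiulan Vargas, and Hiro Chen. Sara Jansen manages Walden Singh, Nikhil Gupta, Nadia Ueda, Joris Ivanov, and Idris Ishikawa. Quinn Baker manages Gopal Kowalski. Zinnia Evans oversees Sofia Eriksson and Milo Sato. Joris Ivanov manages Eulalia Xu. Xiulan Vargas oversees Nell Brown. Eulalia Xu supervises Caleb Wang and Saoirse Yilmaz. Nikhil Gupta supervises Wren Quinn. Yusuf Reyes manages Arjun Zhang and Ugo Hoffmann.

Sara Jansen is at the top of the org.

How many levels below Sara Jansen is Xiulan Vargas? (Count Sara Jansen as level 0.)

3

Chain from Xiulan Vargas up to Sara Jansen: Xiulan Vargas → Esme Diaz → Walden Singh → Sara Jansen. That is 3 steps up, so Xiulan Vargas is 3 levels below Sara Jansen.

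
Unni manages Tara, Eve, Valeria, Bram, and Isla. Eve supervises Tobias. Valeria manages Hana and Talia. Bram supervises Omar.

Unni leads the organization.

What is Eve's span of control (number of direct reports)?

1

Eve directly manages Tobias. That is 1 direct report.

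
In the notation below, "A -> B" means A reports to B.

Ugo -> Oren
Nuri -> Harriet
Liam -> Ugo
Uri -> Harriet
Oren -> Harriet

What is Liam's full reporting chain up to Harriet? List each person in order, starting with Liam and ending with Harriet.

Liam -> Ugo -> Oren -> Harriet

Liam reports to Ugo. Ugo reports to Oren. Oren reports to Harriet. Harriet is at the top.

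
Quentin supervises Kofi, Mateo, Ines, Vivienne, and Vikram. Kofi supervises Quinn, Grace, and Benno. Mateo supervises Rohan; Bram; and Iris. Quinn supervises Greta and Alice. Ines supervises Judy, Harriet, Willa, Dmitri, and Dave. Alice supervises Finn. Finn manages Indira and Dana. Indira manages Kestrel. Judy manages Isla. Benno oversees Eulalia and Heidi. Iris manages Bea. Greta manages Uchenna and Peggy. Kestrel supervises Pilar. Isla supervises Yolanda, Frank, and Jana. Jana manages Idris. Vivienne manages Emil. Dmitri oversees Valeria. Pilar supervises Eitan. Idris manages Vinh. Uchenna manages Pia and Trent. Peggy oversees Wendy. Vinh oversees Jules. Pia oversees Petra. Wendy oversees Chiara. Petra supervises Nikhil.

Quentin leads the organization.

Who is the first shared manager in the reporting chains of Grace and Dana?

Kofi

Grace's chain of managers is Kofi, Quentin. Dana's chain of managers is Finn, Alice, Quinn, Kofi, Quentin. The first manager that appears in both chains is Kofi.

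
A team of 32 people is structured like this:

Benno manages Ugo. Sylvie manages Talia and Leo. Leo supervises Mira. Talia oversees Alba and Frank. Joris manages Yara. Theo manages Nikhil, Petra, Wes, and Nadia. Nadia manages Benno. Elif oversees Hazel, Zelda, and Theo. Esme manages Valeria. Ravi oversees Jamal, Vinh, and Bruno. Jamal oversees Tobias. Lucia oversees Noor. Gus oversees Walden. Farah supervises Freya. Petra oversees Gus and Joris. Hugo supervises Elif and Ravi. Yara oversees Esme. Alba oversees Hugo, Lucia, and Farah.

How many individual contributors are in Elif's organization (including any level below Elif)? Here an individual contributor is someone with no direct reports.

7

The people in Elif's organization with no one reporting to them are Zelda, Hazel, Nikhil, Ugo, Wes, Valeria, Walden. That is 7.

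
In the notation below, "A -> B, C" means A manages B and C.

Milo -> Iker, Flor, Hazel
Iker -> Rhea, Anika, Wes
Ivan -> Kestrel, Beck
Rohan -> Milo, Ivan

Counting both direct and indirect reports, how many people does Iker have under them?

Iker directly manages Rhea, Anika, Wes. Rhea has no reports. Anika has no reports. Wes has no reports. So Iker's organization is 3 direct reports plus everyone under them: 1 + 1 + 1 = 3.

3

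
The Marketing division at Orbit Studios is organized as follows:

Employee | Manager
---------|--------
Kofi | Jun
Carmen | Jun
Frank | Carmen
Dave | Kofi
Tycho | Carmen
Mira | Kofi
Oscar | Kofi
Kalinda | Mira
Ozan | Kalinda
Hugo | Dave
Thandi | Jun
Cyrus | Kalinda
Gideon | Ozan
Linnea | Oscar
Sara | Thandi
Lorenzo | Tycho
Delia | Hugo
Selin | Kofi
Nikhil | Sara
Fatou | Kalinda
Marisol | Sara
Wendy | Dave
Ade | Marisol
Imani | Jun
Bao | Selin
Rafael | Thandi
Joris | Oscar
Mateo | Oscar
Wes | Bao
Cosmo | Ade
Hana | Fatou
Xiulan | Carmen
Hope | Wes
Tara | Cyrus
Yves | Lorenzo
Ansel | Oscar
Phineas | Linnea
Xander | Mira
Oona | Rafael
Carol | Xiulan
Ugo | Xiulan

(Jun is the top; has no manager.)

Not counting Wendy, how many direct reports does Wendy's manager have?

Wendy reports to Dave. Dave's other direct reports are Hugo — 1 peer.

1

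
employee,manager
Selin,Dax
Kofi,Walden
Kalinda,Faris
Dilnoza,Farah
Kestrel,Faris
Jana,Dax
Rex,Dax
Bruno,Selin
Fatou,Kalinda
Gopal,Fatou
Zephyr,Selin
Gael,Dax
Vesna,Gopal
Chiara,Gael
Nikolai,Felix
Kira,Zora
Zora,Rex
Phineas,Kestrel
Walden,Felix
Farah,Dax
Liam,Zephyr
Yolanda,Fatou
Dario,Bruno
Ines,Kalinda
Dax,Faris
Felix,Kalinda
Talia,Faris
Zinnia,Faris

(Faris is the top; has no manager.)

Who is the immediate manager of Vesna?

Vesna reports directly to Gopal.

Gopal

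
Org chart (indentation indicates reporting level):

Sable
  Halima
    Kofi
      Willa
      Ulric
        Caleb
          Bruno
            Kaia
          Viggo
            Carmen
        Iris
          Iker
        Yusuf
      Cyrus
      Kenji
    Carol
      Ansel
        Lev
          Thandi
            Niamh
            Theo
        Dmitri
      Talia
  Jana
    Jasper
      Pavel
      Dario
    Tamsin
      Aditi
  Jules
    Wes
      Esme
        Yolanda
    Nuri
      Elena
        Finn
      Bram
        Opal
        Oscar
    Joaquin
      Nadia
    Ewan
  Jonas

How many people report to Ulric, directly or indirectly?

8

Ulric directly manages Caleb, Iris, Yusuf. Under Caleb: Viggo, Carmen, Bruno, Kaia (4). Under Iris: Iker (1). Yusuf has no reports. So Ulric's organization is 3 direct reports plus everyone under them: 5 + 2 + 1 = 8.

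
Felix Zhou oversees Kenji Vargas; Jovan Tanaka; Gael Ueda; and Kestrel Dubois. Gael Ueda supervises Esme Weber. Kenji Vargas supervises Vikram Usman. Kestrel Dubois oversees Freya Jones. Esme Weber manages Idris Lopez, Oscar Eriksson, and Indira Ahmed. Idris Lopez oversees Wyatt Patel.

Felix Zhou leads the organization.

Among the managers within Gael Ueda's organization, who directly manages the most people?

Direct-report counts within Gael Ueda's organization: Gael Ueda has 1; Esme Weber has 3; Idris Lopez has 1. The largest is 3, held by Esme Weber.

Esme Weber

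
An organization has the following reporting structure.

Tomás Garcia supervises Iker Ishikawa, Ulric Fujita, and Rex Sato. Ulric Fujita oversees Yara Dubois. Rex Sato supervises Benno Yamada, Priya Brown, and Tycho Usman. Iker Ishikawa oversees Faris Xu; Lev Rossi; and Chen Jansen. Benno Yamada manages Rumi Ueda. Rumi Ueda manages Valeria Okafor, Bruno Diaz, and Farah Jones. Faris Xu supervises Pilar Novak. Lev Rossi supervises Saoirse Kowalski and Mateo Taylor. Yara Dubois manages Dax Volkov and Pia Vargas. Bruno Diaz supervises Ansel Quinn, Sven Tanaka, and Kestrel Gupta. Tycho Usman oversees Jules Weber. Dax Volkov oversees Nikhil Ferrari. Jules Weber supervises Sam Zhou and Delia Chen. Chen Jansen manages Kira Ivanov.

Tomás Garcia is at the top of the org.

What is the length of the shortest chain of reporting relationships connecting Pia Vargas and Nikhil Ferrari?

Pia Vargas is 1 level below Yara Dubois, and Nikhil Ferrari is 2 levels below Yara Dubois (their lowest common manager). The shortest path runs up from Pia Vargas to Yara Dubois and back down to Nikhil Ferrari: 1 + 2 = 3 links.

3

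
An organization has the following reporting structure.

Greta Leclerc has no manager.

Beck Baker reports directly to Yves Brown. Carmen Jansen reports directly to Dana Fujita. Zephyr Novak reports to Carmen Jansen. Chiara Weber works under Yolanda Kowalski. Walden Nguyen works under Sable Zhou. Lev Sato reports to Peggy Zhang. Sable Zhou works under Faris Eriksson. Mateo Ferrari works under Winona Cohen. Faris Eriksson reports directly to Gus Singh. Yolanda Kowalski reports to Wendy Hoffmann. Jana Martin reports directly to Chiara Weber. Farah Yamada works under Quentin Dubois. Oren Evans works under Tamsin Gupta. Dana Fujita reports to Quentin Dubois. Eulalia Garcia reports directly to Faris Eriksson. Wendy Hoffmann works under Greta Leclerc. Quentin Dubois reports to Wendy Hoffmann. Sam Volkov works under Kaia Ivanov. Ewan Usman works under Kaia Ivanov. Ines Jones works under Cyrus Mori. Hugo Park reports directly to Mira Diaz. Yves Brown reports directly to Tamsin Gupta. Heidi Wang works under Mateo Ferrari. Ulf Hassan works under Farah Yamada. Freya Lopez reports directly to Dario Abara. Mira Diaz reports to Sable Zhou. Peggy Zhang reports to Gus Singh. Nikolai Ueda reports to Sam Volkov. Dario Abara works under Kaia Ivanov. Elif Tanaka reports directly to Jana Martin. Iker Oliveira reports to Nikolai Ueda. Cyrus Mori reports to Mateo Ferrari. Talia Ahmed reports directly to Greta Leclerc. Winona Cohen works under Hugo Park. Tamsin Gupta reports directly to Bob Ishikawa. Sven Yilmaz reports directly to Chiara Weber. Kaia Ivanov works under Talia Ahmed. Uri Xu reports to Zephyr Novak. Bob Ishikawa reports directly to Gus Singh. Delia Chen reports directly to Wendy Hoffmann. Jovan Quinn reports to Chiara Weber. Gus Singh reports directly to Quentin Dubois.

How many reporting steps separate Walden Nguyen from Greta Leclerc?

6

Chain from Walden Nguyen up to Greta Leclerc: Walden Nguyen → Sable Zhou → Faris Eriksson → Gus Singh → Quentin Dubois → Wendy Hoffmann → Greta Leclerc. That is 6 steps up, so Walden Nguyen is 6 levels below Greta Leclerc.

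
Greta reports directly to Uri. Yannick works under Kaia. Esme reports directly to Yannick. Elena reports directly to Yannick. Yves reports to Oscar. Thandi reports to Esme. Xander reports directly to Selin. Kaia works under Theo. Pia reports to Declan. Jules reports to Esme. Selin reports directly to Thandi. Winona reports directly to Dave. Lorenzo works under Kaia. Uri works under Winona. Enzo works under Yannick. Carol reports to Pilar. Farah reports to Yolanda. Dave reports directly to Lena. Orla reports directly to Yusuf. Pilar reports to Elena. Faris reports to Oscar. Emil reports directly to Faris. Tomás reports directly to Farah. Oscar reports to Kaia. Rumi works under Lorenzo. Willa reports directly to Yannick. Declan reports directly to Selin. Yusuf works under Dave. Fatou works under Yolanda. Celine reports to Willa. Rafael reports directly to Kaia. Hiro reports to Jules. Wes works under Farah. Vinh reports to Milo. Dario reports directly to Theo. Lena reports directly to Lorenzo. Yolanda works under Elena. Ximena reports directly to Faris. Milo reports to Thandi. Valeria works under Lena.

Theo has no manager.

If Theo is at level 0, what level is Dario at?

1

Chain from Dario up to Theo: Dario → Theo. That is 1 step up, so Dario is 1 level below Theo.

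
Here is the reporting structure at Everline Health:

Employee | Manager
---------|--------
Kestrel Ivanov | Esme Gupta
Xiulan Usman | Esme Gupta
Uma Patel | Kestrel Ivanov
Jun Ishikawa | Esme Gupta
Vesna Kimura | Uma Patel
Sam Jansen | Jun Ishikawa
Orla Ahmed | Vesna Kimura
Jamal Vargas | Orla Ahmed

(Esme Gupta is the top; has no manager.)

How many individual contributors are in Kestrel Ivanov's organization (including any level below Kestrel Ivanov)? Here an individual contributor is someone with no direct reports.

The only person in Kestrel Ivanov's organization with no one reporting to them is Jamal Vargas. That is 1.

1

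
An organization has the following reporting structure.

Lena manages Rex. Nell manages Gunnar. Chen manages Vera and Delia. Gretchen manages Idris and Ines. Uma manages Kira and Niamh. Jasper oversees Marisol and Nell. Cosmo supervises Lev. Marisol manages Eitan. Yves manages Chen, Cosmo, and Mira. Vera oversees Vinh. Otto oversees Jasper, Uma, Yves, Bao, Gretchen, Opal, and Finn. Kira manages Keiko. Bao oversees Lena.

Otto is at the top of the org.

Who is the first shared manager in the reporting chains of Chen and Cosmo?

Yves

Chen's chain of managers is Yves, Otto. Cosmo's chain of managers is Yves, Otto. The first manager that appears in both chains is Yves.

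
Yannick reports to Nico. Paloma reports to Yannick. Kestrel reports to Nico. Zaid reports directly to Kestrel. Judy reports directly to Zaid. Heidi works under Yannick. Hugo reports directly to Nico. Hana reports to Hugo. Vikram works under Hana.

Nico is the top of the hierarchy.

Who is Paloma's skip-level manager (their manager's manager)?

Paloma reports to Yannick, and Yannick reports to Nico. So Paloma's skip-level manager is Nico.

Nico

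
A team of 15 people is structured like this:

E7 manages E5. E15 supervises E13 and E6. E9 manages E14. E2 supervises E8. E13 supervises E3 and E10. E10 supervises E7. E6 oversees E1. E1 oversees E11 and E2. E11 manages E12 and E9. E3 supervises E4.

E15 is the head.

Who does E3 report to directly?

E3 reports directly to E13.

E13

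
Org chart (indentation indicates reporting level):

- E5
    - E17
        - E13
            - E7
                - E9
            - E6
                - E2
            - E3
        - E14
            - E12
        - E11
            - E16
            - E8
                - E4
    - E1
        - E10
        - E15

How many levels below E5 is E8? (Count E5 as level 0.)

Chain from E8 up to E5: E8 → E11 → E17 → E5. That is 3 steps up, so E8 is 3 levels below E5.

3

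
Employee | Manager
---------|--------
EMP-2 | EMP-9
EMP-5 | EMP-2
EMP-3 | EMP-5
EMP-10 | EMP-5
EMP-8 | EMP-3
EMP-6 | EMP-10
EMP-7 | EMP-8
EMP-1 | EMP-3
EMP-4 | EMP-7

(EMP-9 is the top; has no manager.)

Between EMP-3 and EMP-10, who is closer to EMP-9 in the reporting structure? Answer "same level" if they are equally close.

Both EMP-3 and EMP-10 are 3 levels below EMP-9.

same level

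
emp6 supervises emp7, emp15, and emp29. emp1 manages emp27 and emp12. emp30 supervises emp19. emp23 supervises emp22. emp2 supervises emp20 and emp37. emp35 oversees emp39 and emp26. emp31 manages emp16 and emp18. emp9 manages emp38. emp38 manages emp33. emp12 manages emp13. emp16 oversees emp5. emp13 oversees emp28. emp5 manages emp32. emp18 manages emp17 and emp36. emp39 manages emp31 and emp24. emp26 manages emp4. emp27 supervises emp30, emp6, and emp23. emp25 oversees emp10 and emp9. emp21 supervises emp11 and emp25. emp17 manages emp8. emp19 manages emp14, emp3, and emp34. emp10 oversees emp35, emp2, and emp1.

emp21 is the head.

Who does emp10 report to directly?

emp25

emp10 reports directly to emp25.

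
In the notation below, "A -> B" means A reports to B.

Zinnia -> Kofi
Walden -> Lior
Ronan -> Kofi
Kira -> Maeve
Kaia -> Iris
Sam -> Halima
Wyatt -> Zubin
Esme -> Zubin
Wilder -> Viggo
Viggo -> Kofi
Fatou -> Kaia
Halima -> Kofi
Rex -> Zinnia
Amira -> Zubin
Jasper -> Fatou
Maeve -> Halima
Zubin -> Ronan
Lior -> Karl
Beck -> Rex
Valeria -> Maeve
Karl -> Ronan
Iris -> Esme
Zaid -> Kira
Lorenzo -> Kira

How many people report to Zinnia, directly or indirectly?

Zinnia directly manages Rex. Under Rex: Beck (1). That's 2 in total.

2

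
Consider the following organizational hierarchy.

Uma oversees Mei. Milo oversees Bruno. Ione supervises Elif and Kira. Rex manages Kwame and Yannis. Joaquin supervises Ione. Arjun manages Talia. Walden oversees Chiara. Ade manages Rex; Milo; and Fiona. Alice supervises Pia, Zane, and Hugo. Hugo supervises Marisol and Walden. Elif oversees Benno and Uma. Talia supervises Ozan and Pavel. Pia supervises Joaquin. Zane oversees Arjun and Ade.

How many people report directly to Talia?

2

Talia directly manages Ozan, Pavel. That is 2 direct reports.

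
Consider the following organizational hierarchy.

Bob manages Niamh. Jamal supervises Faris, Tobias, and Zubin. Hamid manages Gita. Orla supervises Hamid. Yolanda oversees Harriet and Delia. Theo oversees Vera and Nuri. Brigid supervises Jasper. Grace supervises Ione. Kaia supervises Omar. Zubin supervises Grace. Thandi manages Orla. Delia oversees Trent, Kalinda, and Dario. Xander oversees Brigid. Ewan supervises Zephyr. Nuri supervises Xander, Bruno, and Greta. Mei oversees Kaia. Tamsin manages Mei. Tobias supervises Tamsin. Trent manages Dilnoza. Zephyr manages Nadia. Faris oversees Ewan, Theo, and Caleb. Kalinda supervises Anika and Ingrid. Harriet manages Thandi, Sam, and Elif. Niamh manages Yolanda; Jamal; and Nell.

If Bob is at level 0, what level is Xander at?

6

Chain from Xander up to Bob: Xander → Nuri → Theo → Faris → Jamal → Niamh → Bob. That is 6 steps up, so Xander is 6 levels below Bob.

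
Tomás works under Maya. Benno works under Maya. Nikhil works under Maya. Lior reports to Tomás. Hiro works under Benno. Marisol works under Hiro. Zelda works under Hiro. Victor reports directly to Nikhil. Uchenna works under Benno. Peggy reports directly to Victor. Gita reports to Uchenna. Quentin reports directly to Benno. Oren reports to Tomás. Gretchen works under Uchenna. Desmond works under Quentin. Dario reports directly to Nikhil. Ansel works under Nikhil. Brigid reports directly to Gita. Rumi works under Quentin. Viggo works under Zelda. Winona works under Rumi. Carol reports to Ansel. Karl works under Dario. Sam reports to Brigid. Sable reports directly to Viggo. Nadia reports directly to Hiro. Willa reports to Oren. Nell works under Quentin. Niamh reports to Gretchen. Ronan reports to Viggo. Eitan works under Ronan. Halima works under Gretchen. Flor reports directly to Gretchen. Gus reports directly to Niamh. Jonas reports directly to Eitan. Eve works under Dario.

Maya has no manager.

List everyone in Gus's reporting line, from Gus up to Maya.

Gus reports to Niamh. Niamh reports to Gretchen. Gretchen reports to Uchenna. Uchenna reports to Benno. Benno reports to Maya. Maya is at the top.

Gus -> Niamh -> Gretchen -> Uchenna -> Benno -> Maya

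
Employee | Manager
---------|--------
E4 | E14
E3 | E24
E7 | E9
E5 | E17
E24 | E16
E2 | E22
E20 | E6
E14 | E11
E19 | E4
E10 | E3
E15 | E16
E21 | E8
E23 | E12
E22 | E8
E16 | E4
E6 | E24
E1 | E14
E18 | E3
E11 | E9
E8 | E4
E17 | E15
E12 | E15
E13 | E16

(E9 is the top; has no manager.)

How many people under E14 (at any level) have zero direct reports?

The people in E14's organization with no one reporting to them are E1, E19, E21, E2, E13, E23, E5, E10, E18, E20. That is 10.

10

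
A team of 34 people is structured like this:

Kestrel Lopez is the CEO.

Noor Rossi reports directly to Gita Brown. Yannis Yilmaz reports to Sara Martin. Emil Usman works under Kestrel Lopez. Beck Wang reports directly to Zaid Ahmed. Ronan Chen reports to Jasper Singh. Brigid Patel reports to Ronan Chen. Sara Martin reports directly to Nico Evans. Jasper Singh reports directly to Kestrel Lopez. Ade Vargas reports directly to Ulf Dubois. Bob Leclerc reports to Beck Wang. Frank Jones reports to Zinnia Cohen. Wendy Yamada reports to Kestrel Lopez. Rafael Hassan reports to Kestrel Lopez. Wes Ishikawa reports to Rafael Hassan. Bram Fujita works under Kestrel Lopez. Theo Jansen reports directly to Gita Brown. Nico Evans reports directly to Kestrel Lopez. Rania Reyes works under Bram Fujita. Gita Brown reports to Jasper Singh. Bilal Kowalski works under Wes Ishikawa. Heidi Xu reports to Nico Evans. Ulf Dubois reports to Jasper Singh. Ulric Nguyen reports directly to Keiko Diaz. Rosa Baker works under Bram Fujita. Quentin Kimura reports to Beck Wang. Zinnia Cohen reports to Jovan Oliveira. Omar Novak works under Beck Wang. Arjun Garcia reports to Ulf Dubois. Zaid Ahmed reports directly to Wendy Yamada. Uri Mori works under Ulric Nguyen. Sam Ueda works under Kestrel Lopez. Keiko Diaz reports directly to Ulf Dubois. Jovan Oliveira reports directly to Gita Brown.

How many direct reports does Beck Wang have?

3

Beck Wang directly manages Omar Novak, Bob Leclerc, Quentin Kimura. That is 3 direct reports.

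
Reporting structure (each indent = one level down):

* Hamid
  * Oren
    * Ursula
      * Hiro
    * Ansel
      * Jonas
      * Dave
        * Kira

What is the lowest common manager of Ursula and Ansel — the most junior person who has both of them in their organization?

Oren

Ursula's chain of managers is Oren, Hamid. Ansel's chain of managers is Oren, Hamid. The first manager that appears in both chains is Oren.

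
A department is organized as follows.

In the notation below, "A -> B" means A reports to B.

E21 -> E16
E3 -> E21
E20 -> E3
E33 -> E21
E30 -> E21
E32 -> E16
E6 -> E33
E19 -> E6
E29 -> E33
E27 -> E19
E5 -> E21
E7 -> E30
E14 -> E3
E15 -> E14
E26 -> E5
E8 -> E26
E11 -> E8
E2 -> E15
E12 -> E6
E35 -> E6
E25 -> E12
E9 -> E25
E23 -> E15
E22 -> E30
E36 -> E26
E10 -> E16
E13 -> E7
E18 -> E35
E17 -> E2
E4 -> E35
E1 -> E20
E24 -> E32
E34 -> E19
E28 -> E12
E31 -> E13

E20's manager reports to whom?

E20 reports to E3, and E3 reports to E21. So E20's skip-level manager is E21.

E21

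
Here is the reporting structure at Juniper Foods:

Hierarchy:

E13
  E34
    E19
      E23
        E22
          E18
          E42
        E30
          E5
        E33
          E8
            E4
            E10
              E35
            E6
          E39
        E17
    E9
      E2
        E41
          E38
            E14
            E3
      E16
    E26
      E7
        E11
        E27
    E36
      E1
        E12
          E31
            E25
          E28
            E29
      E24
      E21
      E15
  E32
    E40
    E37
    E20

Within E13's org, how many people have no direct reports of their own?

The people in E13's organization with no one reporting to them are E20, E37, E40, E15, E21, E24, E29, E25, E27, E11, E16, E3, E14, E17, E39, E6, E35, E4, E5, E42, E18. That is 21.

21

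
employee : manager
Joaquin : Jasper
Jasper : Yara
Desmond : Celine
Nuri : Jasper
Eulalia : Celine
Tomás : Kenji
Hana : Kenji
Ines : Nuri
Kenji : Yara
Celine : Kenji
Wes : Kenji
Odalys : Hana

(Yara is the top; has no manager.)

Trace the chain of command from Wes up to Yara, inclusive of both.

Wes reports to Kenji. Kenji reports to Yara. Yara is at the top.

Wes -> Kenji -> Yara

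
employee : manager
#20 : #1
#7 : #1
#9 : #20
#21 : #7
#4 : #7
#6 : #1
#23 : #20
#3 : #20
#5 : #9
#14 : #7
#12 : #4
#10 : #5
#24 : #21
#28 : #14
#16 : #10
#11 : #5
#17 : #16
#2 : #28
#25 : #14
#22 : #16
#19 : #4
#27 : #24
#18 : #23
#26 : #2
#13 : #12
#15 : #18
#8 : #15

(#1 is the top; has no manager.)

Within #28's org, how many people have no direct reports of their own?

1

The only person in #28's organization with no one reporting to them is #26. That is 1.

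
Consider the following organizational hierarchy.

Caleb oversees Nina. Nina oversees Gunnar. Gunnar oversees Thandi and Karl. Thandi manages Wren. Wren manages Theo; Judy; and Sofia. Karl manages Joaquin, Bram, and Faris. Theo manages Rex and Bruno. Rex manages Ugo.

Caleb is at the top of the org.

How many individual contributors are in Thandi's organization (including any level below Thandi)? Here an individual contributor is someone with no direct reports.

4

The people in Thandi's organization with no one reporting to them are Sofia, Judy, Bruno, Ugo. That is 4.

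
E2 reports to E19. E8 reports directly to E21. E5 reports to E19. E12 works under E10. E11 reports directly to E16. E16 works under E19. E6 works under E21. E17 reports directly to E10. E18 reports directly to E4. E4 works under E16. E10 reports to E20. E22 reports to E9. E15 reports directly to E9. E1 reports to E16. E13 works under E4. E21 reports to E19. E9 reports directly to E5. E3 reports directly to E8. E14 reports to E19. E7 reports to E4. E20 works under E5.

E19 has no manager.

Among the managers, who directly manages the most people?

E19

Direct-report counts: E19 has 5; E21 has 2; E8 has 1; E16 has 3; E4 has 3; E5 has 2; E9 has 2; E20 has 1; E10 has 2. The largest is 5, held by E19.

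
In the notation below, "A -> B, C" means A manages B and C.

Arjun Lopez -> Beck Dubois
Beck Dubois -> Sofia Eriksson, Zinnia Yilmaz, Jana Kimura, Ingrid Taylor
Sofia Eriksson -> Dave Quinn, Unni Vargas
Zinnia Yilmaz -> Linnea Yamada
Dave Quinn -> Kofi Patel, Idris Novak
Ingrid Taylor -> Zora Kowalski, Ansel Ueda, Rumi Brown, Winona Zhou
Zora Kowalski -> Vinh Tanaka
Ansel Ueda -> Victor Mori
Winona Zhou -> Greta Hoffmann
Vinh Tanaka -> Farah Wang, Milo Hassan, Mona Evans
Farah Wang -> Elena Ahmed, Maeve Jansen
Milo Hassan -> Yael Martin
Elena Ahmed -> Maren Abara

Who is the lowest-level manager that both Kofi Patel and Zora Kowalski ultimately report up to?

Kofi Patel's chain of managers is Dave Quinn, Sofia Eriksson, Beck Dubois, Arjun Lopez. Zora Kowalski's chain of managers is Ingrid Taylor, Beck Dubois, Arjun Lopez. The first manager that appears in both chains is Beck Dubois.

Beck Dubois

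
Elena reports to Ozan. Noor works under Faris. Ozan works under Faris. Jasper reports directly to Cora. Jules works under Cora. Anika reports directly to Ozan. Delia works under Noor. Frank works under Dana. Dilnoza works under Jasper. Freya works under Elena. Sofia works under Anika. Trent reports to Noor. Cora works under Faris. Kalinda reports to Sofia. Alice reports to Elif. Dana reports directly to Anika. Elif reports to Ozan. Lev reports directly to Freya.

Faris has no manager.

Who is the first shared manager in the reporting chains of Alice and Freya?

Ozan

Alice's chain of managers is Elif, Ozan, Faris. Freya's chain of managers is Elena, Ozan, Faris. The first manager that appears in both chains is Ozan.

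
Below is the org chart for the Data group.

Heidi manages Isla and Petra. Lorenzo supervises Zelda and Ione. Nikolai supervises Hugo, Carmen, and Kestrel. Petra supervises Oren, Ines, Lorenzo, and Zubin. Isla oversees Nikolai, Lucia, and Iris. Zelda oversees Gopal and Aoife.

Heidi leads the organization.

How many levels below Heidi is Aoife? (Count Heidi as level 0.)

Chain from Aoife up to Heidi: Aoife → Zelda → Lorenzo → Petra → Heidi. That is 4 steps up, so Aoife is 4 levels below Heidi.

4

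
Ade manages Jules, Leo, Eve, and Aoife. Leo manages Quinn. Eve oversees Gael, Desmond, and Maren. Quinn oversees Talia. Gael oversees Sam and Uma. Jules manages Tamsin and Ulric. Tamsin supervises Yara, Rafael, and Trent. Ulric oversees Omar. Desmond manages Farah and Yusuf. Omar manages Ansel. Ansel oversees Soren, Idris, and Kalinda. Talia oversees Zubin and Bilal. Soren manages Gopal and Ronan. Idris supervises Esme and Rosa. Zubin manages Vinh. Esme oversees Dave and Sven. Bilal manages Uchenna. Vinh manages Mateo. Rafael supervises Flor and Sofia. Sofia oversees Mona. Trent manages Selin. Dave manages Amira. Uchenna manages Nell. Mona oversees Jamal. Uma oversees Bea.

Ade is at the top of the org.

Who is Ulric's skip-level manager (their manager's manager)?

Ade

Ulric reports to Jules, and Jules reports to Ade. So Ulric's skip-level manager is Ade.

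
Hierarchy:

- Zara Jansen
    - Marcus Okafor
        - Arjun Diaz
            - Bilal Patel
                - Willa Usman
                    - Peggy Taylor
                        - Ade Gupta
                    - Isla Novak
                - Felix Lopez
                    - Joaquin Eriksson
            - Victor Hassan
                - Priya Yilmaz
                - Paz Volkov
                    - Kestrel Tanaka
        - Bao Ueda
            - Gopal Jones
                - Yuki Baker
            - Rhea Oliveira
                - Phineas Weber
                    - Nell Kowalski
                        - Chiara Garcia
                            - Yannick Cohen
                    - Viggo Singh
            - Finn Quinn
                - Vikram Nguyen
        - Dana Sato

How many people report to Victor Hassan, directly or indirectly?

3

Victor Hassan directly manages Priya Yilmaz, Paz Volkov. Priya Yilmaz has no reports. Under Paz Volkov: Kestrel Tanaka (1). So Victor Hassan's organization is 2 direct reports plus everyone under them: 1 + 2 = 3.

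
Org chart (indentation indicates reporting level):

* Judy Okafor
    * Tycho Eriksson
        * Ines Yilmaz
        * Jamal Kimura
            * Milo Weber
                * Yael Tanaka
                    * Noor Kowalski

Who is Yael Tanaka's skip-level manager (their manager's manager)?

Yael Tanaka reports to Milo Weber, and Milo Weber reports to Jamal Kimura. So Yael Tanaka's skip-level manager is Jamal Kimura.

Jamal Kimura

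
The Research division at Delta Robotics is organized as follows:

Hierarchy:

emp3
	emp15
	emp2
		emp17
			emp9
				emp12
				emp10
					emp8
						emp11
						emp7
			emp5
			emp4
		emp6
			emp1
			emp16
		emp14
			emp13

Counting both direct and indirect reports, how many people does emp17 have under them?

emp17 directly manages emp9, emp5, emp4. Under emp9: emp10, emp8, emp7, emp11, emp12 (5). emp5 has no reports. emp4 has no reports. So emp17's organization is 3 direct reports plus everyone under them: 6 + 1 + 1 = 8.

8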